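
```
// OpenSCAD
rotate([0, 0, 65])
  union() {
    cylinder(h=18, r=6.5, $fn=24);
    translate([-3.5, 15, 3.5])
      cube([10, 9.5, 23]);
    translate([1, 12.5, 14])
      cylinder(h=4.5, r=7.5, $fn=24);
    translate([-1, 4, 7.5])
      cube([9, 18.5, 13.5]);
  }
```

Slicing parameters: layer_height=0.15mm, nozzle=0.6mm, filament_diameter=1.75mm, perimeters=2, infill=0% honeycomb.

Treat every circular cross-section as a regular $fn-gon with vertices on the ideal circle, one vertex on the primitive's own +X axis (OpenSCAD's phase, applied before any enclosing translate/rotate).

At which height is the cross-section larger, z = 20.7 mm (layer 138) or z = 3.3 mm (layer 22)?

Layer 138 (z = 20.7): the cylinder is absent (z outside [0, 18]); the cube at (-3.5, 15) is present — its section is the full 10×9.5 rectangle (area 95.00 mm²); the cylinder at (1, 12.5) is absent (z outside [14, 18.5]); the cube at (-1, 4) is present — its section is the full 9×18.5 rectangle (area 166.50 mm²); Taking the union: the regions partially overlap — summed areas 261.50 mm² minus the doubly-counted overlap 56.25 mm² gives 205.25 mm² — area = 205.25 mm²; (rotated 65° about Z; rotation is an isometry so areas/perimeters/island counts are preserved). So its area = 205.25 mm². Layer 22 (z = 3.3): the r=6.5 cylinder gives a regular 24-gon of circumradius 6.5 (constant along its height) (area = (24/2)·6.500²·sin(360°/24) = 131.22 mm²); the cube at (-3.5, 15) is not intersected at this z (z outside [3.5, 26.5]); the cylinder at (1, 12.5) is not intersected at this z (z outside [14, 18.5]); the cube at (-1, 4) is not intersected at this z (z outside [7.5, 21]); Combining (union): only the r=6.5 cylinder is present, so the union is just that shape — area = 131.22 mm²; (whole slice rotated 65° about Z — lengths, areas and connectivity unchanged). So its area = 131.22 mm². Layer 138 is larger (205.25 vs 131.22 mm²).

layer 138 (z = 20.7 mm)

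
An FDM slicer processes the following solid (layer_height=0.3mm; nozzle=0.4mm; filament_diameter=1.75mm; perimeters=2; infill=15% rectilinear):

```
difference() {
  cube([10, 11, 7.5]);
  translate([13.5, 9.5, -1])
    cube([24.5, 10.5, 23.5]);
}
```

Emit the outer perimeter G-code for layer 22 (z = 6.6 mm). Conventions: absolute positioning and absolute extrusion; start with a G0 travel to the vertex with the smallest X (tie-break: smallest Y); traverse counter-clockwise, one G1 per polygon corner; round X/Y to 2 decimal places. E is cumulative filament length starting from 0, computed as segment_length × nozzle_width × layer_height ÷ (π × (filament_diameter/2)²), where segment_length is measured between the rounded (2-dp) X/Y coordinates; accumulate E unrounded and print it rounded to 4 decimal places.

At z = 6.6 mm: the 10×11 cube contributes its full rectangle; the 24.5×10.5 cube at (13.5, 9.5) contributes its full rectangle; After the difference (first − rest): starting from the 10×11 cube, the 24.5×10.5 cube at (13.5, 9.5) misses the remaining region (no effect) — 1 connected region. The outline is a single polygon with 4 vertices. Extrusion per mm of travel: 0.4 × 0.3 / (π × 0.875²) = 0.049890. Accumulating E over each segment gives final E = 2.0954.

G0 X0.00 Y0.00 Z6.60
G1 X10.00 Y0.00 E0.4989
G1 X10.00 Y11.00 E1.0477
G1 X0.00 Y11.00 E1.5466
G1 X0.00 Y0.00 E2.0954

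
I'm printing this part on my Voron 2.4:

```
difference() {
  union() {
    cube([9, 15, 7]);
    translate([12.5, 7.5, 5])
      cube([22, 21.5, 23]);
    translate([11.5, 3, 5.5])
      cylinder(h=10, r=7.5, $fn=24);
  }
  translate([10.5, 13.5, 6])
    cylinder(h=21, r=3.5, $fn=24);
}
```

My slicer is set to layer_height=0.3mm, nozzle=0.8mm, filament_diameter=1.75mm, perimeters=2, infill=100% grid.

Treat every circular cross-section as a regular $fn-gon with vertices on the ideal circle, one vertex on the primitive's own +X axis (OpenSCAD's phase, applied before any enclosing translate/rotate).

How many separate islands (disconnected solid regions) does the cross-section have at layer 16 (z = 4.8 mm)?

At z = 4.8 mm: the cube is present — its section is the full 9×15 rectangle; the cube at (12.5, 7.5) is absent (z outside [5, 28]); the cylinder at (11.5, 3) is not intersected at this z (z outside [5.5, 15.5]); Taking the union: only the 9×15 cube is present, so the union is just that shape — 1 connected region; the cylinder at (10.5, 13.5) is not intersected at this z (z outside [6, 27]); Subtracting the remaining from the first: none of the subtracted shapes is present at this height, so the result so far is unchanged — 1 connected region. Overall, the cross-section is a single solid region. Island count = 1.

1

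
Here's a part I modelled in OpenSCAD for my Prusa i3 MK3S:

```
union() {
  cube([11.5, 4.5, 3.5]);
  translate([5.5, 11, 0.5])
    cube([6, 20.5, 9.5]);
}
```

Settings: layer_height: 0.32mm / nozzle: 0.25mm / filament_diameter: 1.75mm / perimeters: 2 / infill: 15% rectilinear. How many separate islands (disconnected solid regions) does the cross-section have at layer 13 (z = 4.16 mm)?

At z = 4.16 mm: the cube does not reach this height (z outside [0, 3.5]); the cube at (5.5, 11) (footprint 6×20.5) is included at this height; Combining (union): only the 6×20.5 cube at (5.5, 11) is present, so the union is just that shape — 1 connected region. Overall, the cross-section is a single solid region. Island count = 1.

1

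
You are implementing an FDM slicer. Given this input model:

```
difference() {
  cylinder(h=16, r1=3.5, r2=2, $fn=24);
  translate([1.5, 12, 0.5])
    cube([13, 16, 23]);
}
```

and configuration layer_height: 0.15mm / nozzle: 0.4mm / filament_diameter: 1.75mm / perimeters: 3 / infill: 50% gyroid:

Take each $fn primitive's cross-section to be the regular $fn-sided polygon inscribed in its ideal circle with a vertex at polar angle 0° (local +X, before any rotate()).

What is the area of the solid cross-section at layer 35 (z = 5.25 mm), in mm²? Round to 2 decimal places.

At z = 5.25 mm: the cone contributes a regular 24-gon of circumradius 3.008 (interpolated between r1=3.5 and r2=2 at t=0.328) (area = (24/2)·3.008²·sin(360°/24) = 28.10 mm²); the cube at (1.5, 12) (footprint 13×16) is included at this height (area 208.00 mm²); Subtracting the remaining from the first: starting from the cone (28.10 mm²), the 13×16 cube at (1.5, 12) misses the remaining region (no effect) — area = 28.10 mm². Overall, the cross-section is a single solid region. Net area = 28.10 mm².

28.10 mm²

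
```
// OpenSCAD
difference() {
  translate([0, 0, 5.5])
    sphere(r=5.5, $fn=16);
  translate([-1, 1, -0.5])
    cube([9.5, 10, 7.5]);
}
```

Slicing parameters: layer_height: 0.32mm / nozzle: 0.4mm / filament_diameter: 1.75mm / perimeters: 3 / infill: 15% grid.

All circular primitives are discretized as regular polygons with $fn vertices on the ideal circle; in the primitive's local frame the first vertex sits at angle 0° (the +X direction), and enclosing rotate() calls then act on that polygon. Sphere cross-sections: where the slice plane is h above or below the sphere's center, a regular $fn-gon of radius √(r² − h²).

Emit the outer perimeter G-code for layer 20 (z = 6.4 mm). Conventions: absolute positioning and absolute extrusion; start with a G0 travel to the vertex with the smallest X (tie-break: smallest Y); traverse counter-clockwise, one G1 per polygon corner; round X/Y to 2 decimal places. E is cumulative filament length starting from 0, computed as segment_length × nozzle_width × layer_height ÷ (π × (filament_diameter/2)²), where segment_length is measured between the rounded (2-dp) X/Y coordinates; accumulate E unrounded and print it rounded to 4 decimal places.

At z = 6.4 mm: the r=5.5 sphere contributes a regular 16-gon of circumradius √(5.5²−0.9²) = 5.426; the cube at (-1, 1) is present — its section is the full 9.5×10 rectangle; Subtracting the remaining from the first: starting from the r=5.5 sphere, the 9.5×10 cube at (-1, 1) partially overlaps it — only the 21.53 mm² overlap (of its 95.00 mm²) is removed, clipping the outline — 1 connected region. The outline is a single polygon with 15 vertices. Extrusion per mm of travel: 0.4 × 0.32 / (π × 0.875²) = 0.053216. Accumulating E over each segment gives final E = 1.9090.

G0 X-5.43 Y0.00 Z6.40
G1 X-5.01 Y-2.08 E0.1129
G1 X-3.84 Y-3.84 E0.2254
G1 X-2.08 Y-5.01 E0.3379
G1 X0.00 Y-5.43 E0.4508
G1 X2.08 Y-5.01 E0.5637
G1 X3.84 Y-3.84 E0.6762
G1 X5.01 Y-2.08 E0.7886
G1 X5.43 Y0.00 E0.9016
G1 X5.23 Y1.00 E0.9558
G1 X-1.00 Y1.00 E1.2874
G1 X-1.00 Y5.23 E1.5125
G1 X-2.08 Y5.01 E1.5711
G1 X-3.84 Y3.84 E1.6836
G1 X-5.01 Y2.08 E1.7961
G1 X-5.43 Y0.00 E1.9090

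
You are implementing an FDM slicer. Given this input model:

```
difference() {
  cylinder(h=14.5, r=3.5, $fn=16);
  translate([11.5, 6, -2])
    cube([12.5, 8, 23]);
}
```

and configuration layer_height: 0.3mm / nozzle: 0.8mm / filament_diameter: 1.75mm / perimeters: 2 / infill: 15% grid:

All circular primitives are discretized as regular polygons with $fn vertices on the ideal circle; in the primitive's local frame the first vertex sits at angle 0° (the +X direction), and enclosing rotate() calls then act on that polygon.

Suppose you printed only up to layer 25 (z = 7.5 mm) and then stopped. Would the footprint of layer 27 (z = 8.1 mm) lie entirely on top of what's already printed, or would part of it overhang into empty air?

Compare the two slices. At z = 7.5: the cylinder: section is a regular 16-gon, circumradius r=3.5 (area = (16/2)·3.500²·sin(360°/16) = 37.50 mm²); the cube at (11.5, 6) is present — its section is the full 12.5×8 rectangle (area 100.00 mm²); After the difference (first − rest): starting from the r=3.5 cylinder (37.50 mm²), the 12.5×8 cube at (11.5, 6) misses the remaining region (no effect) — area = 37.50 mm². At z = 8.1: the cylinder: section is a regular 16-gon, circumradius r=3.5 (area = (16/2)·3.500²·sin(360°/16) = 37.50 mm²); the cube at (11.5, 6) (footprint 12.5×8) is included at this height (area 100.00 mm²); After the difference (first − rest): starting from the r=3.5 cylinder (37.50 mm²), the 12.5×8 cube at (11.5, 6) misses the remaining region (no effect) — area = 37.50 mm². Checking containment: the cross-section at z = 8.1 is a subset of the cross-section at z = 7.5.

entirely on top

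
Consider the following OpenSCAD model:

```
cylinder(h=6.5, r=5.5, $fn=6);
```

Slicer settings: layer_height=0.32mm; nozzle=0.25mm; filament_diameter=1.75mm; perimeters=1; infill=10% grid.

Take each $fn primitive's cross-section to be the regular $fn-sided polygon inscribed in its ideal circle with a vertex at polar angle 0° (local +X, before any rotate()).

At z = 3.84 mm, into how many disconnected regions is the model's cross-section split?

At z = 3.84 mm: the cylinder: section is a regular 6-gon, circumradius r=5.5. The result has 1 disconnected region.

1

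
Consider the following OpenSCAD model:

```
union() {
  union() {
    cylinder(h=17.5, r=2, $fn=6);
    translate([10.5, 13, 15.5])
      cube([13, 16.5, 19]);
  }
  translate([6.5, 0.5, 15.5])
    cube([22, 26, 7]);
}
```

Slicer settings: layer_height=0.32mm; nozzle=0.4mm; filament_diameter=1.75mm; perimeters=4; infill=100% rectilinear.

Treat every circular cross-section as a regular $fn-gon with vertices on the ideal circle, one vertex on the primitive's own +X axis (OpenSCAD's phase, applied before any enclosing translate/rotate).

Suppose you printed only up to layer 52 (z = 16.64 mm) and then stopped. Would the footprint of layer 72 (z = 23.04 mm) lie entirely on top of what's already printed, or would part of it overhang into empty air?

entirely on top

Compare the two slices. At z = 16.64: the cylinder: section is a regular 6-gon, circumradius r=2 (area = (6/2)·2.000²·sin(360°/6) = 10.39 mm²); the 13×16.5 cube at (10.5, 13) contributes its full rectangle (area 214.50 mm²); Taking the union: the 2 present regions are separate (no shared area or edge), so areas and boundary lengths simply add and each stays a separate island — area = 224.89 mm²; the cube at (6.5, 0.5) (footprint 22×26) is included at this height (area 572.00 mm²); Merging all regions: the regions partially overlap — summed areas 796.89 mm² minus the doubly-counted overlap 175.50 mm² gives 621.39 mm² — area = 621.39 mm². At z = 23.04: the cylinder does not reach this height (z outside [0, 17.5]); the cube at (10.5, 13) (footprint 13×16.5) is included at this height (area 214.50 mm²); Combining (union): only the 13×16.5 cube at (10.5, 13) is present, so the union is just that shape — area = 214.50 mm²; the cube at (6.5, 0.5) does not reach this height (z outside [15.5, 22.5]); Taking the union: only the result so far is present, so the union is just that shape — area = 214.50 mm². Checking containment: the cross-section at z = 23.04 is a subset of the cross-section at z = 16.64.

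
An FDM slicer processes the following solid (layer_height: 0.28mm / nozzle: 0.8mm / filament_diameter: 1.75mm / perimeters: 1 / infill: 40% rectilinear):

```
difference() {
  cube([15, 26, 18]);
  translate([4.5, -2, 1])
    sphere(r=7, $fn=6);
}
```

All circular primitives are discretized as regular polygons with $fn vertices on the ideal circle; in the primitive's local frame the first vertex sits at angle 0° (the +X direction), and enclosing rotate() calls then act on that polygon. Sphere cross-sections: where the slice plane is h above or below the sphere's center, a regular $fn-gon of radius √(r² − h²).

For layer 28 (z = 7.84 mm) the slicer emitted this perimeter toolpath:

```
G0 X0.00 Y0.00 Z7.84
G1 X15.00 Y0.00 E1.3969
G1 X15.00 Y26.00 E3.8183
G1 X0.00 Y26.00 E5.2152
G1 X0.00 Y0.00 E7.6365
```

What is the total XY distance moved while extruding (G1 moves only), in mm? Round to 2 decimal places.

Sum the Euclidean lengths of each G1 segment: total = 82.00 mm.

82.00 mm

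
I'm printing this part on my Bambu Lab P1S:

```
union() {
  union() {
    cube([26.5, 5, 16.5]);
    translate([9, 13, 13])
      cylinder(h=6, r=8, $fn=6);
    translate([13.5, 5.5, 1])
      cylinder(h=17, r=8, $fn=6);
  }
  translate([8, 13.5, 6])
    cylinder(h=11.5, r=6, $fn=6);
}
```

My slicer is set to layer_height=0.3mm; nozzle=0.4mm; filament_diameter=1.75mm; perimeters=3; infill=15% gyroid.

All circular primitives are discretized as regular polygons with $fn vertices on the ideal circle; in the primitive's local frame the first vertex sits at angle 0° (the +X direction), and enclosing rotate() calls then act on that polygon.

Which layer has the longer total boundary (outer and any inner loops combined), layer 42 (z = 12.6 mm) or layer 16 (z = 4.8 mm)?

Layer 42 (z = 12.6): the cube (footprint 26.5×5) is included at this height (perimeter 63.00 mm); the cylinder at (9, 13) is not intersected at this z (z outside [13, 19]); the r=8 cylinder at (13.5, 5.5) contributes a regular 6-gon of circumradius 8 (perimeter = 2·6·8.000·sin(180°/6) = 48.00 mm); Merging all regions: the regions partially overlap (shared area 62.68 mm²), so the edge portions inside another operand are dropped and the merged outline is re-measured after clipping — boundary = 74.38 mm; the r=6 cylinder at (8, 13.5) contributes a regular 6-gon of circumradius 6 (perimeter = 2·6·6.000·sin(180°/6) = 36.00 mm); Combining (union): the regions partially overlap (shared area 16.01 mm²), so the edge portions inside another operand are dropped and the merged outline is re-measured after clipping — boundary = 93.09 mm. So its perimeter = 93.09 mm. Layer 16 (z = 4.8): the cube is present — its section is the full 26.5×5 rectangle (perimeter 63.00 mm); the cylinder at (9, 13) does not reach this height (z outside [13, 19]); the r=8 cylinder at (13.5, 5.5) gives a regular 6-gon of circumradius 8 (constant along its height) (perimeter = 2·6·8.000·sin(180°/6) = 48.00 mm); Combining (union): the regions partially overlap (shared area 62.68 mm²), so the edge portions inside another operand are dropped and the merged outline is re-measured after clipping — boundary = 74.38 mm; the cylinder at (8, 13.5) does not reach this height (z outside [6, 17.5]); Merging all regions: only that combined region is present, so the union is just that shape — boundary = 74.38 mm. So its perimeter = 74.38 mm. Layer 42 is larger (93.09 vs 74.38 mm).

layer 42 (z = 12.6 mm)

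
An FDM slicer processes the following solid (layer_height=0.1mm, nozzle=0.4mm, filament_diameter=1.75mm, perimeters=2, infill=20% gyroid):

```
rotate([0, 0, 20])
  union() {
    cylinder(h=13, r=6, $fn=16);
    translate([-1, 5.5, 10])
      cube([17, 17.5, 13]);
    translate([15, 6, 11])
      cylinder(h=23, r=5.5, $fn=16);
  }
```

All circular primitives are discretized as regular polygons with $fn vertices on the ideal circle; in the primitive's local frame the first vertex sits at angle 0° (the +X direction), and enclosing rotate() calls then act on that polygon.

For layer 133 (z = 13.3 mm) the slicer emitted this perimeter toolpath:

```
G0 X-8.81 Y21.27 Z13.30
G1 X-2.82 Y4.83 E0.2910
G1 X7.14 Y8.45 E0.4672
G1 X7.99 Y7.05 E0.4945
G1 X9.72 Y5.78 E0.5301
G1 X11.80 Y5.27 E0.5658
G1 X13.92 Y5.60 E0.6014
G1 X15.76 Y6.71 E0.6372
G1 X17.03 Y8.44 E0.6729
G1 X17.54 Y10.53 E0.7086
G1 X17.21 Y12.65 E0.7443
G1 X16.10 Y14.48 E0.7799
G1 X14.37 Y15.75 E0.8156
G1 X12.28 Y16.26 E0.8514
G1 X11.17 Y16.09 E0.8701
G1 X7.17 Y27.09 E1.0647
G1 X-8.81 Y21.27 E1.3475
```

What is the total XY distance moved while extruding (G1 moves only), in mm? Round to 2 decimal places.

Sum the Euclidean lengths of each G1 segment: total = 81.03 mm.

81.03 mm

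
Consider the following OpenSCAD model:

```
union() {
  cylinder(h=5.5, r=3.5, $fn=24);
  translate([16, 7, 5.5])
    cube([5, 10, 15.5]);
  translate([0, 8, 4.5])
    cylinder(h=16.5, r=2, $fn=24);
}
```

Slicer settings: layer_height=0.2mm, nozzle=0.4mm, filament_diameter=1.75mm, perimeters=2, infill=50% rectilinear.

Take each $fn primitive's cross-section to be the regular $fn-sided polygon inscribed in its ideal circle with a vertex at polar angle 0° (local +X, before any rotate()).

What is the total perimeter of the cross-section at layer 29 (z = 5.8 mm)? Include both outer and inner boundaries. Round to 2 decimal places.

At z = 5.8 mm: the cylinder does not reach this height (z outside [0, 5.5]); the cube at (16, 7) is present — its section is the full 5×10 rectangle (perimeter 30.00 mm); the r=2 cylinder at (0, 8) gives a regular 24-gon of circumradius 2 (constant along its height) (perimeter = 2·24·2.000·sin(180°/24) = 12.53 mm); Taking the union: the 2 present regions are separate (no shared area or edge), so areas and boundary lengths simply add and each stays a separate island — boundary = 42.53 mm. Overall, the cross-section has 2 separate islands. Total boundary length (outer) = 42.53 mm.

42.53 mm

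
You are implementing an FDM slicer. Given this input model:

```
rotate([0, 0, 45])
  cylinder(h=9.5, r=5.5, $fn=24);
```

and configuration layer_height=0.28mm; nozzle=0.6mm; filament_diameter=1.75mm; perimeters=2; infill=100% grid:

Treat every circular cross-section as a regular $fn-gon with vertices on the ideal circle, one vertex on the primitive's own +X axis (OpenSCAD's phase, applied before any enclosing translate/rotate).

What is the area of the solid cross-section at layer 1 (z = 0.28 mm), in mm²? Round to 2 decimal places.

At z = 0.28 mm: the r=5.5 cylinder contributes a regular 24-gon of circumradius 5.5 (area = (24/2)·5.500²·sin(360°/24) = 93.95 mm²); (whole slice rotated 45° about Z — lengths, areas and connectivity unchanged). Overall, the cross-section is a single solid region. Net area = 93.95 mm².

93.95 mm²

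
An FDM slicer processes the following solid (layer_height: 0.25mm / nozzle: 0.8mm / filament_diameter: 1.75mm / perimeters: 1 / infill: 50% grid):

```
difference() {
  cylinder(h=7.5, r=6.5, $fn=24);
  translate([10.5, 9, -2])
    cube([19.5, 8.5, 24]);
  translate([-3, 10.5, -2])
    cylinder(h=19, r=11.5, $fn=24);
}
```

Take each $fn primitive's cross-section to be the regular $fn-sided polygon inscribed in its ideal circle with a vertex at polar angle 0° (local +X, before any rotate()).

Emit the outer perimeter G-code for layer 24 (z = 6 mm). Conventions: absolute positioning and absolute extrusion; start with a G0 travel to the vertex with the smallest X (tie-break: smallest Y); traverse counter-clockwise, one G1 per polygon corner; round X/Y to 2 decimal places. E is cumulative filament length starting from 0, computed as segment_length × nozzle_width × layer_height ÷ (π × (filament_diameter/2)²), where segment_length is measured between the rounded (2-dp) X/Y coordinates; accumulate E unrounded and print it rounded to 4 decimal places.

G0 X-6.45 Y-0.41 Z6.00
G1 X-6.28 Y-1.68 E0.1065
G1 X-5.63 Y-3.25 E0.2478
G1 X-4.60 Y-4.60 E0.3890
G1 X-3.25 Y-5.63 E0.5302
G1 X-1.68 Y-6.28 E0.6715
G1 X0.00 Y-6.50 E0.8124
G1 X1.68 Y-6.28 E0.9533
G1 X3.25 Y-5.63 E1.0946
G1 X4.60 Y-4.60 E1.2358
G1 X5.63 Y-3.25 E1.3770
G1 X6.28 Y-1.68 E1.5183
G1 X6.50 Y0.00 E1.6591
G1 X6.28 Y1.68 E1.8000
G1 X5.69 Y3.10 E1.9279
G1 X5.13 Y2.37 E2.0044
G1 X2.75 Y0.54 E2.2540
G1 X-0.02 Y-0.61 E2.5034
G1 X-3.00 Y-1.00 E2.7533
G1 X-5.98 Y-0.61 E3.0032
G1 X-6.45 Y-0.41 E3.0457

At z = 6 mm: the r=6.5 cylinder contributes a regular 24-gon of circumradius 6.5; the cube at (10.5, 9) (footprint 19.5×8.5) is included at this height; the cylinder at (-3, 10.5): section is a regular 24-gon, circumradius r=11.5; After the difference (first − rest): starting from the r=6.5 cylinder, the 19.5×8.5 cube at (10.5, 9) misses the remaining region (no effect); the r=11.5 cylinder at (-3, 10.5) partially overlaps it — only the 64.16 mm² overlap (of its 410.75 mm²) is removed, clipping the outline — 1 connected region. The outline is a single polygon with 20 vertices. Extrusion per mm of travel: 0.8 × 0.25 / (π × 0.875²) = 0.083150. Accumulating E over each segment gives final E = 3.0457.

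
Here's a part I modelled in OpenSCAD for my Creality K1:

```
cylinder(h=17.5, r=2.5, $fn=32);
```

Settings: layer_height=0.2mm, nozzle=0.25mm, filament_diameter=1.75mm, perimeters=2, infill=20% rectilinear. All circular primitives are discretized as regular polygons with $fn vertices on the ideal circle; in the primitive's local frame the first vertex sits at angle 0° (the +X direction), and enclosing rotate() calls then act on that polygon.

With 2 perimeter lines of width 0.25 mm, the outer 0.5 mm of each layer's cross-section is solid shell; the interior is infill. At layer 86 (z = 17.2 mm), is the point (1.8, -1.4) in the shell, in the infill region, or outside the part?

shell

At z = 17.2 mm: the r=2.5 cylinder gives a regular 32-gon of circumradius 2.5 (constant along its height). Overall, the cross-section is a single solid region. The nearest boundary edge runs (1.77, -1.77)→(2.08, -1.39); distance from the point to it = 0.21 mm. The point is inside the cross-section, 0.21 mm from the nearest boundary — within the 0.5 mm shell band (2 × 0.25).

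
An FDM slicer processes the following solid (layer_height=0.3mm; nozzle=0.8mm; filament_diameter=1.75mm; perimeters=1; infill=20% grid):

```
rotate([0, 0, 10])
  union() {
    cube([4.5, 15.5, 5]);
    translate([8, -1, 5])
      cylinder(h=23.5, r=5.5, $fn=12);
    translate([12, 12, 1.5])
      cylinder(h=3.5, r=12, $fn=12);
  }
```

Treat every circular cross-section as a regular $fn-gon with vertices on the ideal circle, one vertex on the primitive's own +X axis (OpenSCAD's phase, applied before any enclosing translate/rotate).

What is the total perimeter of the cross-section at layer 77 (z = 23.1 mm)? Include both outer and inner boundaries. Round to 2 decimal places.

At z = 23.1 mm: the cube is absent (z outside [0, 5]); the r=5.5 cylinder at (8, -1) gives a regular 12-gon of circumradius 5.5 (constant along its height) (perimeter = 2·12·5.500·sin(180°/12) = 34.16 mm); the cylinder at (12, 12) is not intersected at this z (z outside [1.5, 5]); Merging all regions: only the r=5.5 cylinder at (8, -1) is present, so the union is just that shape — boundary = 34.16 mm; (whole slice rotated 10° about Z — lengths, areas and connectivity unchanged). Overall, the cross-section is a single solid region. Total boundary length (outer) = 34.16 mm.

34.16 mm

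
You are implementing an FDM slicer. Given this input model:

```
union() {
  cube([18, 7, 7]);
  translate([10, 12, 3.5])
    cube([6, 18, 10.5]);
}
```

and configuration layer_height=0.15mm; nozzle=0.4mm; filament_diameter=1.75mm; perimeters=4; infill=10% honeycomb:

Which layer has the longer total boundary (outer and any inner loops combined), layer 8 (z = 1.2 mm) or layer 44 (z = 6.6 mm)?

layer 44 (z = 6.6 mm)

Layer 8 (z = 1.2): the cube is present — its section is the full 18×7 rectangle (perimeter 50.00 mm); the cube at (10, 12) is not intersected at this z (z outside [3.5, 14]); Merging all regions: only the 18×7 cube is present, so the union is just that shape — boundary = 50.00 mm. So its perimeter = 50.00 mm. Layer 44 (z = 6.6): the cube (footprint 18×7) is included at this height (perimeter 50.00 mm); the cube at (10, 12) (footprint 6×18) is included at this height (perimeter 48.00 mm); Taking the union: the 2 present regions are separate (no shared area or edge), so areas and boundary lengths simply add and each stays a separate island — boundary = 98.00 mm. So its perimeter = 98.00 mm. Layer 44 is larger (98.00 vs 50.00 mm).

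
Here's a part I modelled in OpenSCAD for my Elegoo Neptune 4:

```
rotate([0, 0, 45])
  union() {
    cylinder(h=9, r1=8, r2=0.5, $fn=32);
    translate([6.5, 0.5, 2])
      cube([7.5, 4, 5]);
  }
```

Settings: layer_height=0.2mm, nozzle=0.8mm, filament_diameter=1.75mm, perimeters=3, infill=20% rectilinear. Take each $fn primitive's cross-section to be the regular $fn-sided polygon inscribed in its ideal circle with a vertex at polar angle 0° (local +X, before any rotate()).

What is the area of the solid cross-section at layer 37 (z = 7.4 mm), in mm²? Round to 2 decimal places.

10.49 mm²

At z = 7.4 mm: the cone contributes a regular 32-gon of circumradius 1.833 (interpolated between r1=8 and r2=0.5 at t=0.822) (area = (32/2)·1.833²·sin(360°/32) = 10.49 mm²); the cube at (6.5, 0.5) does not reach this height (z outside [2, 7]); Merging all regions: only the cone is present, so the union is just that shape — area = 10.49 mm²; (rotated 45° about Z; rotation is an isometry so areas/perimeters/island counts are preserved). Overall, the cross-section is a single solid region. Net area = 10.49 mm².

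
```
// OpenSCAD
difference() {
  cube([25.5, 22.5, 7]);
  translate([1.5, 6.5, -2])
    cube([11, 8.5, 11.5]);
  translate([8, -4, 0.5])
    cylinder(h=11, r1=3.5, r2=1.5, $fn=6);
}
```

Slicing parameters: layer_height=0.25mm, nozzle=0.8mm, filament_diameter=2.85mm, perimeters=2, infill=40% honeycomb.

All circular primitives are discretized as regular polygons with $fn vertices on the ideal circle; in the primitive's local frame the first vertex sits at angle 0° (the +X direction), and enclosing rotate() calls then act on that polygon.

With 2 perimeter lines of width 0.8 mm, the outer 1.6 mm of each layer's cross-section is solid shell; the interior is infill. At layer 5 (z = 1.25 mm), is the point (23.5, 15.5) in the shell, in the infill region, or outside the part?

At z = 1.25 mm: the cube (footprint 25.5×22.5) is included at this height; the cube at (1.5, 6.5) is present — its section is the full 11×8.5 rectangle; the cone at (8, -4): at t=0.068 of its height the radius interpolates to r₁+(r₂−r₁)t = 3.364, giving a regular 6-gon of that circumradius; Subtracting the remaining from the first: starting from the 25.5×22.5 cube, the 11×8.5 cube at (1.5, 6.5) lies wholly inside it (removes its full 93.50 mm² and its 39.00 mm outline becomes a hole wall); the cone at (8, -4) misses the remaining region (no effect) — 1 connected region with 1 hole. Overall, the cross-section is one region with 1 hole. The nearest boundary edge runs (25.50, 22.50)→(25.50, 0.00); distance from the point to it = 2.00 mm. The point is inside the cross-section and 2.00 mm from the nearest boundary — more than the 1.6 mm shell width (2 × 0.8), so it's in the infill interior.

infill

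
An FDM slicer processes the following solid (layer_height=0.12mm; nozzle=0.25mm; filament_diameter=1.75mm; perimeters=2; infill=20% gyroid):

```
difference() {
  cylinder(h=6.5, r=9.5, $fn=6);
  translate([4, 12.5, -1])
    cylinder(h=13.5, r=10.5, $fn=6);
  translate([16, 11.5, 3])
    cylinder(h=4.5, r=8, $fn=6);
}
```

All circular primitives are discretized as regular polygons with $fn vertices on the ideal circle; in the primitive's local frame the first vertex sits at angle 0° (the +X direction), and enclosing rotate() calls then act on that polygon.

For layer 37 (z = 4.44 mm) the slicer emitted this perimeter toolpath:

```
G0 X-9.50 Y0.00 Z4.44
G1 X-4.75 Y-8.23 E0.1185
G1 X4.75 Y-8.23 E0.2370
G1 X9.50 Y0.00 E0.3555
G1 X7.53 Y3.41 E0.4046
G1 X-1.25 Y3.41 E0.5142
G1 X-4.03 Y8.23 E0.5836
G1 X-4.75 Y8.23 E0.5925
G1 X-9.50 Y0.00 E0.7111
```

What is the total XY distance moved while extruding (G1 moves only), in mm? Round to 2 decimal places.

Sum the Euclidean lengths of each G1 segment: total = 57.01 mm.

57.01 mm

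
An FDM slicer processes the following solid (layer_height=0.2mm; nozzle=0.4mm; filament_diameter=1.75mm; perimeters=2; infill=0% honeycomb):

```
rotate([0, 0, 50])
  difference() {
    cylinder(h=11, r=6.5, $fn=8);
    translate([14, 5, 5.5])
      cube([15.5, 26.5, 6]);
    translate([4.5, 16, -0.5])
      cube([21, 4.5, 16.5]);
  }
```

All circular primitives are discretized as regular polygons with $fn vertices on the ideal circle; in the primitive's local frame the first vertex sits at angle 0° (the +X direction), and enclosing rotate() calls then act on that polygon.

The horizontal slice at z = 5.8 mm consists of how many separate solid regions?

1

At z = 5.8 mm: the r=6.5 cylinder contributes a regular 8-gon of circumradius 6.5; the 15.5×26.5 cube at (14, 5) contributes its full rectangle; the 21×4.5 cube at (4.5, 16) contributes its full rectangle; Subtracting the remaining from the first: starting from the r=6.5 cylinder, the 15.5×26.5 cube at (14, 5) misses the remaining region (no effect); the 21×4.5 cube at (4.5, 16) misses the remaining region (no effect) — 1 connected region; (whole slice rotated 50° about Z — lengths, areas and connectivity unchanged). The result has 1 disconnected region.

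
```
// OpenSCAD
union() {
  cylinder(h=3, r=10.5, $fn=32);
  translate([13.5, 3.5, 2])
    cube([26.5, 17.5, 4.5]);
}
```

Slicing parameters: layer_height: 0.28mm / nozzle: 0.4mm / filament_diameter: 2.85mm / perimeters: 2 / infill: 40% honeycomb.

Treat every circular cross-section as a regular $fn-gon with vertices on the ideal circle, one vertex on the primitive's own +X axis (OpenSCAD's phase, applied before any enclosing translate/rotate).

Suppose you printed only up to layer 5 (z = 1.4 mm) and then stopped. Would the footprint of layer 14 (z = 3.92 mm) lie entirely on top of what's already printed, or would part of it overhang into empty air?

Compare the two slices. At z = 1.4: the r=10.5 cylinder gives a regular 32-gon of circumradius 10.5 (constant along its height) (area = (32/2)·10.500²·sin(360°/32) = 344.14 mm²); the cube at (13.5, 3.5) is not intersected at this z (z outside [2, 6.5]); Merging all regions: only the r=10.5 cylinder is present, so the union is just that shape — area = 344.14 mm². At z = 3.92: the cylinder does not reach this height (z outside [0, 3]); the cube at (13.5, 3.5) is present — its section is the full 26.5×17.5 rectangle (area 463.75 mm²); Taking the union: only the 26.5×17.5 cube at (13.5, 3.5) is present, so the union is just that shape — area = 463.75 mm². Checking containment: at z = 3.92 the cross-section extends beyond the z = 1.4 cross-section by about 463.75 mm².

part overhangs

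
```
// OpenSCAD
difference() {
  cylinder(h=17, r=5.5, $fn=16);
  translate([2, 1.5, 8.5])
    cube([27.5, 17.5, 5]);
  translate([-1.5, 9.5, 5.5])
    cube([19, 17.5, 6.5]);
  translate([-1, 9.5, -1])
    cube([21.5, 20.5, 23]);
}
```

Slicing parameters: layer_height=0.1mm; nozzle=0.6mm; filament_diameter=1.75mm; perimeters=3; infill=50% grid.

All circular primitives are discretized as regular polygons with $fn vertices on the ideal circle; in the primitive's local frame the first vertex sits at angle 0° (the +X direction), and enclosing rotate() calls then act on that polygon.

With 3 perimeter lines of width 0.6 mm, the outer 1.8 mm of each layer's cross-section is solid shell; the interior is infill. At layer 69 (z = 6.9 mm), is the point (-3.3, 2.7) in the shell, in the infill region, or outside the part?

At z = 6.9 mm: the cylinder: section is a regular 16-gon, circumradius r=5.5; the cube at (2, 1.5) does not reach this height (z outside [8.5, 13.5]); the 19×17.5 cube at (-1.5, 9.5) contributes its full rectangle; the cube at (-1, 9.5) (footprint 21.5×20.5) is included at this height; After the difference (first − rest): starting from the r=5.5 cylinder, the 19×17.5 cube at (-1.5, 9.5) misses the remaining region (no effect); the 21.5×20.5 cube at (-1, 9.5) misses the remaining region (no effect) — 1 connected region. Overall, the cross-section is a single solid region. The nearest boundary edge runs (-5.08, 2.10)→(-3.89, 3.89); distance from the point to it = 1.15 mm. The point is inside the cross-section, 1.15 mm from the nearest boundary — within the 1.8 mm shell band (3 × 0.6).

shell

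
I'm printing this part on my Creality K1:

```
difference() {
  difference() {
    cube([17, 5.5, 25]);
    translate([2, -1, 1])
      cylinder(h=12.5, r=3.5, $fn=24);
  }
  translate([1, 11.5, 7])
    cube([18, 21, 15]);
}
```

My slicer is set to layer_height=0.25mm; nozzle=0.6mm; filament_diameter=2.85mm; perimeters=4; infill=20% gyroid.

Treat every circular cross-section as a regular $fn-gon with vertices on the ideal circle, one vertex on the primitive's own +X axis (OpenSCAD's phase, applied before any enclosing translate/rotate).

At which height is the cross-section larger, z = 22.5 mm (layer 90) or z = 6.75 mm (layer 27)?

Layer 90 (z = 22.5): the cube (footprint 17×5.5) is included at this height (area 93.50 mm²); the cylinder at (2, -1) does not reach this height (z outside [1, 13.5]); Taking the first minus the rest: none of the subtracted shapes is present at this height, so the 17×5.5 cube is unchanged — area = 93.50 mm²; the cube at (1, 11.5) is absent (z outside [7, 22]); Subtracting the remaining from the first: none of the subtracted shapes is present at this height, so that combined region is unchanged — area = 93.50 mm². So its area = 93.50 mm². Layer 27 (z = 6.75): the cube (footprint 17×5.5) is included at this height (area 93.50 mm²); the cylinder at (2, -1): section is a regular 24-gon, circumradius r=3.5 (area = (24/2)·3.500²·sin(360°/24) = 38.05 mm²); Subtracting the remaining from the first: starting from the 17×5.5 cube (93.50 mm²), the r=3.5 cylinder at (2, -1) partially overlaps it — only the 10.64 mm² overlap (of its 38.05 mm²) is removed, clipping the outline — area = 82.86 mm²; the cube at (1, 11.5) is not intersected at this z (z outside [7, 22]); Taking the first minus the rest: none of the subtracted shapes is present at this height, so that combined region is unchanged — area = 82.86 mm². So its area = 82.86 mm². Layer 90 is larger (93.50 vs 82.86 mm²).

layer 90 (z = 22.5 mm)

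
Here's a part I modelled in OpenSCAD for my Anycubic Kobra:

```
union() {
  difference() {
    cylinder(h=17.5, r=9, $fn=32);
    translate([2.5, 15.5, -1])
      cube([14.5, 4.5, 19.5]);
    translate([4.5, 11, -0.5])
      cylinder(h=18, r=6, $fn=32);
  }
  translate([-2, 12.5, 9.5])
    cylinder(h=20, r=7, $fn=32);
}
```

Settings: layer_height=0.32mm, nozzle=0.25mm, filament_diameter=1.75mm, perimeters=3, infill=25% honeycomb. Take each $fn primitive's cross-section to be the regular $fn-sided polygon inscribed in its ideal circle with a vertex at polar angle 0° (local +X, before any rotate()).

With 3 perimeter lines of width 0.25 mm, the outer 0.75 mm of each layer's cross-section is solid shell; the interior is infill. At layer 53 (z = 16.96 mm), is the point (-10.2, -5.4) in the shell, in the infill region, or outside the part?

At z = 16.96 mm: the r=9 cylinder gives a regular 32-gon of circumradius 9 (constant along its height); the cube at (2.5, 15.5) is present — its section is the full 14.5×4.5 rectangle; the r=6 cylinder at (4.5, 11) contributes a regular 32-gon of circumradius 6; Taking the first minus the rest: starting from the r=9 cylinder, the 14.5×4.5 cube at (2.5, 15.5) misses the remaining region (no effect); the r=6 cylinder at (4.5, 11) partially overlaps it — only the 18.46 mm² overlap (of its 112.37 mm²) is removed, clipping the outline — 1 connected region; the r=7 cylinder at (-2, 12.5) gives a regular 32-gon of circumradius 7 (constant along its height); Combining (union): the regions partially overlap (shared area 13.93 mm²), so overlapping operands fuse into one piece — 1 connected region. Overall, the cross-section is a single solid region. The nearest boundary edge runs (-7.48, -5.00)→(-8.31, -3.44); distance from the point to it = 2.58 mm. The point is not inside any of the regions above, so it lies outside the cross-section (2.58 mm from the nearest boundary).

outside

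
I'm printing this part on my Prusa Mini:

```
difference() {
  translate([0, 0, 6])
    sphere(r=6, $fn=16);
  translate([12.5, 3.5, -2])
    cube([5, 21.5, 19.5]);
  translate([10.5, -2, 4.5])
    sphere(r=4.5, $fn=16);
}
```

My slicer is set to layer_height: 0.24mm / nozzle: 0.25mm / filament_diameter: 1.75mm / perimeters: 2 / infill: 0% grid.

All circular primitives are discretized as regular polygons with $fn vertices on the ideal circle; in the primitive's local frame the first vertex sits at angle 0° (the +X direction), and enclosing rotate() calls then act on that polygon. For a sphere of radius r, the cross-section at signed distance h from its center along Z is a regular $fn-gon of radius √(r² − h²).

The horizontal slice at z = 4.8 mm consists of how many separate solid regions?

1

At z = 4.8 mm: the sphere: section is a regular 16-gon, circumradius = √(r²−h²) = √(6²−1.2²) = 5.879; the cube at (12.5, 3.5) is present — its section is the full 5×21.5 rectangle; the sphere at (10.5, -2): section is a regular 16-gon, circumradius = √(r²−h²) = √(4.5²−0.3²) = 4.490; After the difference (first − rest): starting from the r=6 sphere, the 5×21.5 cube at (12.5, 3.5) misses the remaining region (no effect); the r=4.5 sphere at (10.5, -2) misses the remaining region (no effect) — 1 connected region. The result has 1 disconnected region.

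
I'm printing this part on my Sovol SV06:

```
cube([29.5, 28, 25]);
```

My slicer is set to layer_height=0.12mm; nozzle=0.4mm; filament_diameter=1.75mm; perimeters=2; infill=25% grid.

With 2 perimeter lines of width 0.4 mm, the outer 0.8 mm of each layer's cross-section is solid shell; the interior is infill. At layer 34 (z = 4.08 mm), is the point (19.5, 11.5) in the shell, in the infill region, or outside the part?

infill

At z = 4.08 mm: the 29.5×28 cube contributes its full rectangle. Overall, the cross-section is a single solid region. The nearest boundary edge runs (29.50, 0.00)→(29.50, 28.00); distance from the point to it = 10.00 mm. The point is inside the cross-section and 10.00 mm from the nearest boundary — more than the 0.8 mm shell width (2 × 0.4), so it's in the infill interior.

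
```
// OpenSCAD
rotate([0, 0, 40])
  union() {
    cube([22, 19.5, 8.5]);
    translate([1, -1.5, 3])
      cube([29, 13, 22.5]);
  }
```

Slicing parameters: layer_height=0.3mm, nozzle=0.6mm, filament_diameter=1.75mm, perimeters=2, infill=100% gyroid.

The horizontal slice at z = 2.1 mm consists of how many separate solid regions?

At z = 2.1 mm: the cube (footprint 22×19.5) is included at this height; the cube at (1, -1.5) is absent (z outside [3, 25.5]); Taking the union: only the 22×19.5 cube is present, so the union is just that shape — 1 connected region; (whole slice rotated 40° about Z — lengths, areas and connectivity unchanged). The result has 1 disconnected region.

1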